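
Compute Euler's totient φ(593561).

Factor: 593561 = 23 · 131 · 197.
φ(593561) = (23−1) · (131−1) · (197−1) = 22 · 130 · 196 = 560560.

560560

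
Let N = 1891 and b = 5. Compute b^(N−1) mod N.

5^1 ≡ 5 (mod 1891)
5^2 ≡ 5^2 = 25 ≡ 25 (mod 1891)
5^4 ≡ 25^2 = 625 ≡ 625 (mod 1891)
5^8 ≡ 625^2 = 390625 ≡ 1079 (mod 1891)
5^16 ≡ 1079^2 = 1164241 ≡ 1276 (mod 1891)
5^32 ≡ 1276^2 = 1628176 ≡ 25 (mod 1891)
5^64 ≡ 25^2 = 625 ≡ 625 (mod 1891)
5^128 ≡ 625^2 = 390625 ≡ 1079 (mod 1891)
5^256 ≡ 1079^2 = 1164241 ≡ 1276 (mod 1891)
5^512 ≡ 1276^2 = 1628176 ≡ 25 (mod 1891)
5^1024 ≡ 25^2 = 625 ≡ 625 (mod 1891)
1890 = 1024 + 512 + 256 + 64 + 32 + 2 in binary powers of 2.
So 5^1890 ≡ 625 · 25 · 1276 · 625 · 25 · 25 ≡ 1 (mod 1891).
Since the result is 1, base 5 gives no evidence that 1891 is composite.

1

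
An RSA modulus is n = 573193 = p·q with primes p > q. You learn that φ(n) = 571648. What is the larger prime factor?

929

φ(n) = (p−1)(q−1) = n − (p+q) + 1, so p + q = 573193 − 571648 + 1 = 1546.
p and q are the roots of t² − 1546t + 573193 = 0.
Discriminant: 1546² − 4·573193 = 2390116 − 2292772 = 97344; √97344 = 312.
q = (1546 − 312)/2 = 617, p = (1546 + 312)/2 = 929.
Check: 617 · 929 = 573193.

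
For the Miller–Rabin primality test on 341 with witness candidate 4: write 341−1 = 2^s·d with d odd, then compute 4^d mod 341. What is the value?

1

341 − 1 = 340 = 2^2 · 85, so d = 85.
4^1 ≡ 4 (mod 341)
4^2 ≡ 4^2 = 16 ≡ 16 (mod 341)
4^4 ≡ 16^2 = 256 ≡ 256 (mod 341)
4^8 ≡ 256^2 = 65536 ≡ 64 (mod 341)
4^16 ≡ 64^2 = 4096 ≡ 4 (mod 341)
4^32 ≡ 4^2 = 16 ≡ 16 (mod 341)
4^64 ≡ 16^2 = 256 ≡ 256 (mod 341)
85 = 64 + 16 + 4 + 1 in binary powers of 2.
So 4^85 ≡ 256 · 4 · 256 · 4 ≡ 1 (mod 341).
Since 4^d ≡ 1 (mod 341), base 4 does not prove 341 composite.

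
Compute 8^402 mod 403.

64

8^1 ≡ 8 (mod 403)
8^2 ≡ 8^2 = 64 ≡ 64 (mod 403)
8^4 ≡ 64^2 = 4096 ≡ 66 (mod 403)
8^8 ≡ 66^2 = 4356 ≡ 326 (mod 403)
8^16 ≡ 326^2 = 106276 ≡ 287 (mod 403)
8^32 ≡ 287^2 = 82369 ≡ 157 (mod 403)
8^64 ≡ 157^2 = 24649 ≡ 66 (mod 403)
8^128 ≡ 66^2 = 4356 ≡ 326 (mod 403)
8^256 ≡ 326^2 = 106276 ≡ 287 (mod 403)
402 = 256 + 128 + 16 + 2 in binary powers of 2.
So 8^402 ≡ 287 · 326 · 287 · 64 ≡ 64 (mod 403).
Since 64 ≠ 1, base 8 is a Fermat witness: 403 is composite.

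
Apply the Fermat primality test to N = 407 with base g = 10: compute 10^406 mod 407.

10^1 ≡ 10 (mod 407)
10^2 ≡ 10^2 = 100 ≡ 100 (mod 407)
10^4 ≡ 100^2 = 10000 ≡ 232 (mod 407)
10^8 ≡ 232^2 = 53824 ≡ 100 (mod 407)
10^16 ≡ 100^2 = 10000 ≡ 232 (mod 407)
10^32 ≡ 232^2 = 53824 ≡ 100 (mod 407)
10^64 ≡ 100^2 = 10000 ≡ 232 (mod 407)
10^128 ≡ 232^2 = 53824 ≡ 100 (mod 407)
10^256 ≡ 100^2 = 10000 ≡ 232 (mod 407)
406 = 256 + 128 + 16 + 4 + 2 in binary powers of 2.
So 10^406 ≡ 232 · 100 · 232 · 232 · 100 ≡ 232 (mod 407).
Since 232 ≠ 1, base 10 is a Fermat witness: 407 is composite.

232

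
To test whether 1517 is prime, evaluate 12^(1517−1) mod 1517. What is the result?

12^1 ≡ 12 (mod 1517)
12^2 ≡ 12^2 = 144 ≡ 144 (mod 1517)
12^4 ≡ 144^2 = 20736 ≡ 1015 (mod 1517)
12^8 ≡ 1015^2 = 1030225 ≡ 182 (mod 1517)
12^16 ≡ 182^2 = 33124 ≡ 1267 (mod 1517)
12^32 ≡ 1267^2 = 1605289 ≡ 303 (mod 1517)
12^64 ≡ 303^2 = 91809 ≡ 789 (mod 1517)
12^128 ≡ 789^2 = 622521 ≡ 551 (mod 1517)
12^256 ≡ 551^2 = 303601 ≡ 201 (mod 1517)
12^512 ≡ 201^2 = 40401 ≡ 959 (mod 1517)
12^1024 ≡ 959^2 = 919681 ≡ 379 (mod 1517)
1516 = 1024 + 256 + 128 + 64 + 32 + 8 + 4 in binary powers of 2.
So 12^1516 ≡ 379 · 201 · 551 · 789 · 303 · 182 · 1015 ≡ 127 (mod 1517).
Since 127 ≠ 1, base 12 is a Fermat witness: 1517 is composite.

127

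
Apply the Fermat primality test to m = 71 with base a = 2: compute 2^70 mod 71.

2^1 ≡ 2 (mod 71)
2^2 ≡ 2^2 = 4 ≡ 4 (mod 71)
2^4 ≡ 4^2 = 16 ≡ 16 (mod 71)
2^8 ≡ 16^2 = 256 ≡ 43 (mod 71)
2^16 ≡ 43^2 = 1849 ≡ 3 (mod 71)
2^32 ≡ 3^2 = 9 ≡ 9 (mod 71)
2^64 ≡ 9^2 = 81 ≡ 10 (mod 71)
70 = 64 + 4 + 2 in binary powers of 2.
So 2^70 ≡ 10 · 16 · 4 ≡ 1 (mod 71).
Since the result is 1, base 2 gives no evidence that 71 is composite.

1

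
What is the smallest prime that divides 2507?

23

2507 is odd.
Digit sum 14, not divisible by 3.
Ends in 7: not divisible by 5.
7: 2507 = 7·358 + 1
11: 2507 = 11·227 + 10
13: 2507 = 13·192 + 11
17: 2507 = 17·147 + 8
19: 2507 = 19·131 + 18
23: 2507 = 23·109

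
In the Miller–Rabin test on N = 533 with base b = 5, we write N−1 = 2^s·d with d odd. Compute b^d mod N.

533 − 1 = 532 = 2^2 · 133, so d = 133.
5^1 ≡ 5 (mod 533)
5^2 ≡ 5^2 = 25 ≡ 25 (mod 533)
5^4 ≡ 25^2 = 625 ≡ 92 (mod 533)
5^8 ≡ 92^2 = 8464 ≡ 469 (mod 533)
5^16 ≡ 469^2 = 219961 ≡ 365 (mod 533)
5^32 ≡ 365^2 = 133225 ≡ 508 (mod 533)
5^64 ≡ 508^2 = 258064 ≡ 92 (mod 533)
5^128 ≡ 92^2 = 8464 ≡ 469 (mod 533)
133 = 128 + 4 + 1 in binary powers of 2.
So 5^133 ≡ 469 · 92 · 5 ≡ 408 (mod 533).
Squaring chain: 408 → 168; never reaches −1, so base 5 is a Miller–Rabin witness that 533 is composite.

408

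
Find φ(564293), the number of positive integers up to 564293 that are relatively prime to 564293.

Factor: 564293 = 31 · 109 · 167.
φ(564293) = (31−1) · (109−1) · (167−1) = 30 · 108 · 166 = 537840.

537840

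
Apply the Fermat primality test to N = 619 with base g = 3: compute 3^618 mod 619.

1

3^1 ≡ 3 (mod 619)
3^2 ≡ 3^2 = 9 ≡ 9 (mod 619)
3^4 ≡ 9^2 = 81 ≡ 81 (mod 619)
3^8 ≡ 81^2 = 6561 ≡ 371 (mod 619)
3^16 ≡ 371^2 = 137641 ≡ 223 (mod 619)
3^32 ≡ 223^2 = 49729 ≡ 209 (mod 619)
3^64 ≡ 209^2 = 43681 ≡ 351 (mod 619)
3^128 ≡ 351^2 = 123201 ≡ 20 (mod 619)
3^256 ≡ 20^2 = 400 ≡ 400 (mod 619)
3^512 ≡ 400^2 = 160000 ≡ 298 (mod 619)
618 = 512 + 64 + 32 + 8 + 2 in binary powers of 2.
So 3^618 ≡ 298 · 351 · 209 · 371 · 9 ≡ 1 (mod 619).
Since the result is 1, base 3 gives no evidence that 619 is composite.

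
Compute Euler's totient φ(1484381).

Factor: 1484381 = 59 · 139 · 181.
φ(1484381) = (59−1) · (139−1) · (181−1) = 58 · 138 · 180 = 1440720.

1440720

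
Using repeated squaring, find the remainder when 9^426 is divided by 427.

253

9^1 ≡ 9 (mod 427)
9^2 ≡ 9^2 = 81 ≡ 81 (mod 427)
9^4 ≡ 81^2 = 6561 ≡ 156 (mod 427)
9^8 ≡ 156^2 = 24336 ≡ 424 (mod 427)
9^16 ≡ 424^2 = 179776 ≡ 9 (mod 427)
9^32 ≡ 9^2 = 81 ≡ 81 (mod 427)
9^64 ≡ 81^2 = 6561 ≡ 156 (mod 427)
9^128 ≡ 156^2 = 24336 ≡ 424 (mod 427)
9^256 ≡ 424^2 = 179776 ≡ 9 (mod 427)
426 = 256 + 128 + 32 + 8 + 2 in binary powers of 2.
So 9^426 ≡ 9 · 424 · 81 · 424 · 81 ≡ 253 (mod 427).
Since 253 ≠ 1, base 9 is a Fermat witness: 427 is composite.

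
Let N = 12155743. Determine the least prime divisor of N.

67

12155743 is odd.
Digit sum 28, not divisible by 3.
Ends in 3: not divisible by 5.
7: 12155743 = 7·1736534 + 5
11: 12155743 = 11·1105067 + 6
13: 12155743 = 13·935057 + 2
17: 12155743 = 17·715043 + 12
19: 12155743 = 19·639775 + 18
23: 12155743 = 23·528510 + 13
29: 12155743 = 29·419163 + 16
31: 12155743 = 31·392120 + 23
37: 12155743 = 37·328533 + 22
41: 12155743 = 41·296481 + 22
43: 12155743 = 43·282691 + 30
47: 12155743 = 47·258632 + 39
53: 12155743 = 53·229353 + 34
59: 12155743 = 59·206029 + 32
61: 12155743 = 61·199274 + 29
67: 12155743 = 67·181429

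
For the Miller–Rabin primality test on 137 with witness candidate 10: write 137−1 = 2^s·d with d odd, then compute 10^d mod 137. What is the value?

137 − 1 = 136 = 2^3 · 17, so d = 17.
10^1 ≡ 10 (mod 137)
10^2 ≡ 10^2 = 100 ≡ 100 (mod 137)
10^4 ≡ 100^2 = 10000 ≡ 136 (mod 137)
10^8 ≡ 136^2 = 18496 ≡ 1 (mod 137)
10^16 ≡ 1^2 = 1 ≡ 1 (mod 137)
17 = 16 + 1 in binary powers of 2.
So 10^17 ≡ 1 · 10 ≡ 10 (mod 137).
Squaring chain: 10 → 100 → 136; reaches −1, so base 10 does not prove 137 composite.

10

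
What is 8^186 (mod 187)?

8^1 ≡ 8 (mod 187)
8^2 ≡ 8^2 = 64 ≡ 64 (mod 187)
8^4 ≡ 64^2 = 4096 ≡ 169 (mod 187)
8^8 ≡ 169^2 = 28561 ≡ 137 (mod 187)
8^16 ≡ 137^2 = 18769 ≡ 69 (mod 187)
8^32 ≡ 69^2 = 4761 ≡ 86 (mod 187)
8^64 ≡ 86^2 = 7396 ≡ 103 (mod 187)
8^128 ≡ 103^2 = 10609 ≡ 137 (mod 187)
186 = 128 + 32 + 16 + 8 + 2 in binary powers of 2.
So 8^186 ≡ 137 · 86 · 69 · 137 · 64 ≡ 47 (mod 187).
Since 47 ≠ 1, base 8 is a Fermat witness: 187 is composite.

47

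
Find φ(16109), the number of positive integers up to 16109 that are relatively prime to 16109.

15840

Factor: 16109 = 89 · 181.
φ(16109) = (89−1) · (181−1) = 88 · 180 = 15840.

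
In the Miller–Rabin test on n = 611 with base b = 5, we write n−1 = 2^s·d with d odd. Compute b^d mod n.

590

611 − 1 = 610 = 2^1 · 305, so d = 305.
5^1 ≡ 5 (mod 611)
5^2 ≡ 5^2 = 25 ≡ 25 (mod 611)
5^4 ≡ 25^2 = 625 ≡ 14 (mod 611)
5^8 ≡ 14^2 = 196 ≡ 196 (mod 611)
5^16 ≡ 196^2 = 38416 ≡ 534 (mod 611)
5^32 ≡ 534^2 = 285156 ≡ 430 (mod 611)
5^64 ≡ 430^2 = 184900 ≡ 378 (mod 611)
5^128 ≡ 378^2 = 142884 ≡ 521 (mod 611)
5^256 ≡ 521^2 = 271441 ≡ 157 (mod 611)
305 = 256 + 32 + 16 + 1 in binary powers of 2.
So 5^305 ≡ 157 · 430 · 534 · 5 ≡ 590 (mod 611).
Squaring chain: 590; never reaches −1, so base 5 is a Miller–Rabin witness that 611 is composite.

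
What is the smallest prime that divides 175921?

19

175921 is odd.
Digit sum 25, not divisible by 3.
Ends in 1: not divisible by 5.
7: 175921 = 7·25131 + 4
11: 175921 = 11·15992 + 9
13: 175921 = 13·13532 + 5
17: 175921 = 17·10348 + 5
19: 175921 = 19·9259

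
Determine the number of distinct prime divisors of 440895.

6

440895 = 3 · 146965
146965 = 5 · 29393
29393 = 7 · 4199
4199 = 13 · 323
323 = 17 · 19
440895 = 3 · 5 · 7 · 13 · 17 · 19, which has 6 distinct prime factors.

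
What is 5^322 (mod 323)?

263

5^1 ≡ 5 (mod 323)
5^2 ≡ 5^2 = 25 ≡ 25 (mod 323)
5^4 ≡ 25^2 = 625 ≡ 302 (mod 323)
5^8 ≡ 302^2 = 91204 ≡ 118 (mod 323)
5^16 ≡ 118^2 = 13924 ≡ 35 (mod 323)
5^32 ≡ 35^2 = 1225 ≡ 256 (mod 323)
5^64 ≡ 256^2 = 65536 ≡ 290 (mod 323)
5^128 ≡ 290^2 = 84100 ≡ 120 (mod 323)
5^256 ≡ 120^2 = 14400 ≡ 188 (mod 323)
322 = 256 + 64 + 2 in binary powers of 2.
So 5^322 ≡ 188 · 290 · 25 ≡ 263 (mod 323).
Since 263 ≠ 1, base 5 is a Fermat witness: 323 is composite.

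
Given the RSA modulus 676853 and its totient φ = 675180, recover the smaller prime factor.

683

φ(n) = (p−1)(q−1) = n − (p+q) + 1, so p + q = 676853 − 675180 + 1 = 1674.
p and q are the roots of t² − 1674t + 676853 = 0.
Discriminant: 1674² − 4·676853 = 2802276 − 2707412 = 94864; √94864 = 308.
q = (1674 − 308)/2 = 683, p = (1674 + 308)/2 = 991.
Check: 683 · 991 = 676853.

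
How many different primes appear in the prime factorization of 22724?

22724 = 2^2 · 5681
5681 = 13 · 437
437 = 19 · 23
22724 = 2^2 · 13 · 19 · 23, which has 4 distinct prime factors.

4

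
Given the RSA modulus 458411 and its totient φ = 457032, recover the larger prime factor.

823

φ(n) = (p−1)(q−1) = n − (p+q) + 1, so p + q = 458411 − 457032 + 1 = 1380.
p and q are the roots of t² − 1380t + 458411 = 0.
Discriminant: 1380² − 4·458411 = 1904400 − 1833644 = 70756; √70756 = 266.
q = (1380 − 266)/2 = 557, p = (1380 + 266)/2 = 823.
Check: 557 · 823 = 458411.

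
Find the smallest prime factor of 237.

237 is odd.
Digit sum 12, divisible by 3.

3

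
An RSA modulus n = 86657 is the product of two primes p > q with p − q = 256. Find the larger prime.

449

Since p = q + 256, we have 86657 = q(q + 256), so q² + 256q − 86657 = 0.
Discriminant: 256² + 4·86657 = 65536 + 346628 = 412164; √412164 = 642.
q = (−256 + 642)/2 = 193, and p = q + 256 = 449.
Check: 193 · 449 = 86657.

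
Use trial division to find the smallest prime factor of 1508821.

71

1508821 is odd.
Digit sum 25, not divisible by 3.
Ends in 1: not divisible by 5.
7: 1508821 = 7·215545 + 6
11: 1508821 = 11·137165 + 6
13: 1508821 = 13·116063 + 2
17: 1508821 = 17·88754 + 3
19: 1508821 = 19·79411 + 12
23: 1508821 = 23·65600 + 21
29: 1508821 = 29·52028 + 9
31: 1508821 = 31·48671 + 20
37: 1508821 = 37·40778 + 35
41: 1508821 = 41·36800 + 21
43: 1508821 = 43·35088 + 37
47: 1508821 = 47·32102 + 27
53: 1508821 = 53·28468 + 17
59: 1508821 = 59·25573 + 14
61: 1508821 = 61·24734 + 47
67: 1508821 = 67·22519 + 48
71: 1508821 = 71·21251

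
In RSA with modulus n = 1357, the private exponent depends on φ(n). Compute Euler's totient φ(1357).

Factor: 1357 = 23 · 59.
φ(1357) = (23−1) · (59−1) = 22 · 58 = 1276.

1276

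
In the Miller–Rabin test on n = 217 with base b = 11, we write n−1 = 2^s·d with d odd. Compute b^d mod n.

217 − 1 = 216 = 2^3 · 27, so d = 27.
11^1 ≡ 11 (mod 217)
11^2 ≡ 11^2 = 121 ≡ 121 (mod 217)
11^4 ≡ 121^2 = 14641 ≡ 102 (mod 217)
11^8 ≡ 102^2 = 10404 ≡ 205 (mod 217)
11^16 ≡ 205^2 = 42025 ≡ 144 (mod 217)
27 = 16 + 8 + 2 + 1 in binary powers of 2.
So 11^27 ≡ 144 · 205 · 121 · 11 ≡ 15 (mod 217).
Squaring chain: 15 → 8 → 64; never reaches −1, so base 11 is a Miller–Rabin witness that 217 is composite.

15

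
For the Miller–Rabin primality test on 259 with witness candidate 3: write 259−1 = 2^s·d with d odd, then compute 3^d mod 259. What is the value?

27

259 − 1 = 258 = 2^1 · 129, so d = 129.
3^1 ≡ 3 (mod 259)
3^2 ≡ 3^2 = 9 ≡ 9 (mod 259)
3^4 ≡ 9^2 = 81 ≡ 81 (mod 259)
3^8 ≡ 81^2 = 6561 ≡ 86 (mod 259)
3^16 ≡ 86^2 = 7396 ≡ 144 (mod 259)
3^32 ≡ 144^2 = 20736 ≡ 16 (mod 259)
3^64 ≡ 16^2 = 256 ≡ 256 (mod 259)
3^128 ≡ 256^2 = 65536 ≡ 9 (mod 259)
129 = 128 + 1 in binary powers of 2.
So 3^129 ≡ 9 · 3 ≡ 27 (mod 259).
Squaring chain: 27; never reaches −1, so base 3 is a Miller–Rabin witness that 259 is composite.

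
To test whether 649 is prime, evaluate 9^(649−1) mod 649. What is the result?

9^1 ≡ 9 (mod 649)
9^2 ≡ 9^2 = 81 ≡ 81 (mod 649)
9^4 ≡ 81^2 = 6561 ≡ 71 (mod 649)
9^8 ≡ 71^2 = 5041 ≡ 498 (mod 649)
9^16 ≡ 498^2 = 248004 ≡ 86 (mod 649)
9^32 ≡ 86^2 = 7396 ≡ 257 (mod 649)
9^64 ≡ 257^2 = 66049 ≡ 500 (mod 649)
9^128 ≡ 500^2 = 250000 ≡ 135 (mod 649)
9^256 ≡ 135^2 = 18225 ≡ 53 (mod 649)
9^512 ≡ 53^2 = 2809 ≡ 213 (mod 649)
648 = 512 + 128 + 8 in binary powers of 2.
So 9^648 ≡ 213 · 135 · 498 ≡ 454 (mod 649).
Since 454 ≠ 1, base 9 is a Fermat witness: 649 is composite.

454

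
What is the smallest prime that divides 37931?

37931 is odd.
Digit sum 23, not divisible by 3.
Ends in 1: not divisible by 5.
7: 37931 = 7·5418 + 5
11: 37931 = 11·3448 + 3
13: 37931 = 13·2917 + 10
17: 37931 = 17·2231 + 4
19: 37931 = 19·1996 + 7
23: 37931 = 23·1649 + 4
29: 37931 = 29·1307 + 28
31: 37931 = 31·1223 + 18
37: 37931 = 37·1025 + 6
41: 37931 = 41·925 + 6
43: 37931 = 43·882 + 5
47: 37931 = 47·807 + 2
53: 37931 = 53·715 + 36
59: 37931 = 59·642 + 53
61: 37931 = 61·621 + 50
67: 37931 = 67·566 + 9
71: 37931 = 71·534 + 17
73: 37931 = 73·519 + 44
79: 37931 = 79·480 + 11
83: 37931 = 83·457

83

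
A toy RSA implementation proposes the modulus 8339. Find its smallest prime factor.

31

8339 is odd.
Digit sum 23, not divisible by 3.
Ends in 9: not divisible by 5.
7: 8339 = 7·1191 + 2
11: 8339 = 11·758 + 1
13: 8339 = 13·641 + 6
17: 8339 = 17·490 + 9
19: 8339 = 19·438 + 17
23: 8339 = 23·362 + 13
29: 8339 = 29·287 + 16
31: 8339 = 31·269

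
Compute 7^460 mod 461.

7^1 ≡ 7 (mod 461)
7^2 ≡ 7^2 = 49 ≡ 49 (mod 461)
7^4 ≡ 49^2 = 2401 ≡ 96 (mod 461)
7^8 ≡ 96^2 = 9216 ≡ 457 (mod 461)
7^16 ≡ 457^2 = 208849 ≡ 16 (mod 461)
7^32 ≡ 16^2 = 256 ≡ 256 (mod 461)
7^64 ≡ 256^2 = 65536 ≡ 74 (mod 461)
7^128 ≡ 74^2 = 5476 ≡ 405 (mod 461)
7^256 ≡ 405^2 = 164025 ≡ 370 (mod 461)
460 = 256 + 128 + 64 + 8 + 4 in binary powers of 2.
So 7^460 ≡ 370 · 405 · 74 · 457 · 96 ≡ 1 (mod 461).
Since the result is 1, base 7 gives no evidence that 461 is composite.

1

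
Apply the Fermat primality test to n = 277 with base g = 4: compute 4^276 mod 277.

1

4^1 ≡ 4 (mod 277)
4^2 ≡ 4^2 = 16 ≡ 16 (mod 277)
4^4 ≡ 16^2 = 256 ≡ 256 (mod 277)
4^8 ≡ 256^2 = 65536 ≡ 164 (mod 277)
4^16 ≡ 164^2 = 26896 ≡ 27 (mod 277)
4^32 ≡ 27^2 = 729 ≡ 175 (mod 277)
4^64 ≡ 175^2 = 30625 ≡ 155 (mod 277)
4^128 ≡ 155^2 = 24025 ≡ 203 (mod 277)
4^256 ≡ 203^2 = 41209 ≡ 213 (mod 277)
276 = 256 + 16 + 4 in binary powers of 2.
So 4^276 ≡ 213 · 27 · 256 ≡ 1 (mod 277).
Since the result is 1, base 4 gives no evidence that 277 is composite.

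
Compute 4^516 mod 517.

4^1 ≡ 4 (mod 517)
4^2 ≡ 4^2 = 16 ≡ 16 (mod 517)
4^4 ≡ 16^2 = 256 ≡ 256 (mod 517)
4^8 ≡ 256^2 = 65536 ≡ 394 (mod 517)
4^16 ≡ 394^2 = 155236 ≡ 136 (mod 517)
4^32 ≡ 136^2 = 18496 ≡ 401 (mod 517)
4^64 ≡ 401^2 = 160801 ≡ 14 (mod 517)
4^128 ≡ 14^2 = 196 ≡ 196 (mod 517)
4^256 ≡ 196^2 = 38416 ≡ 158 (mod 517)
4^512 ≡ 158^2 = 24964 ≡ 148 (mod 517)
516 = 512 + 4 in binary powers of 2.
So 4^516 ≡ 148 · 256 ≡ 147 (mod 517).
Since 147 ≠ 1, base 4 is a Fermat witness: 517 is composite.

147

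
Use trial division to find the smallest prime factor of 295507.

295507 is odd.
Digit sum 28, not divisible by 3.
Ends in 7: not divisible by 5.
7: 295507 = 7·42215 + 2
11: 295507 = 11·26864 + 3
13: 295507 = 13·22731 + 4
17: 295507 = 17·17382 + 13
19: 295507 = 19·15553

19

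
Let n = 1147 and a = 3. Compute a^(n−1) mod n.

3^1 ≡ 3 (mod 1147)
3^2 ≡ 3^2 = 9 ≡ 9 (mod 1147)
3^4 ≡ 9^2 = 81 ≡ 81 (mod 1147)
3^8 ≡ 81^2 = 6561 ≡ 826 (mod 1147)
3^16 ≡ 826^2 = 682276 ≡ 958 (mod 1147)
3^32 ≡ 958^2 = 917764 ≡ 164 (mod 1147)
3^64 ≡ 164^2 = 26896 ≡ 515 (mod 1147)
3^128 ≡ 515^2 = 265225 ≡ 268 (mod 1147)
3^256 ≡ 268^2 = 71824 ≡ 710 (mod 1147)
3^512 ≡ 710^2 = 504100 ≡ 567 (mod 1147)
3^1024 ≡ 567^2 = 321489 ≡ 329 (mod 1147)
1146 = 1024 + 64 + 32 + 16 + 8 + 2 in binary powers of 2.
So 3^1146 ≡ 329 · 515 · 164 · 958 · 826 · 9 ≡ 47 (mod 1147).
Since 47 ≠ 1, base 3 is a Fermat witness: 1147 is composite.

47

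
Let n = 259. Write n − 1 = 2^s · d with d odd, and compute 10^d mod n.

259 − 1 = 258 = 2^1 · 129, so d = 129.
10^1 ≡ 10 (mod 259)
10^2 ≡ 10^2 = 100 ≡ 100 (mod 259)
10^4 ≡ 100^2 = 10000 ≡ 158 (mod 259)
10^8 ≡ 158^2 = 24964 ≡ 100 (mod 259)
10^16 ≡ 100^2 = 10000 ≡ 158 (mod 259)
10^32 ≡ 158^2 = 24964 ≡ 100 (mod 259)
10^64 ≡ 100^2 = 10000 ≡ 158 (mod 259)
10^128 ≡ 158^2 = 24964 ≡ 100 (mod 259)
129 = 128 + 1 in binary powers of 2.
So 10^129 ≡ 100 · 10 ≡ 223 (mod 259).
Squaring chain: 223; never reaches −1, so base 10 is a Miller–Rabin witness that 259 is composite.

223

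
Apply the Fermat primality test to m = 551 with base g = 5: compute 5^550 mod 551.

480

5^1 ≡ 5 (mod 551)
5^2 ≡ 5^2 = 25 ≡ 25 (mod 551)
5^4 ≡ 25^2 = 625 ≡ 74 (mod 551)
5^8 ≡ 74^2 = 5476 ≡ 517 (mod 551)
5^16 ≡ 517^2 = 267289 ≡ 54 (mod 551)
5^32 ≡ 54^2 = 2916 ≡ 161 (mod 551)
5^64 ≡ 161^2 = 25921 ≡ 24 (mod 551)
5^128 ≡ 24^2 = 576 ≡ 25 (mod 551)
5^256 ≡ 25^2 = 625 ≡ 74 (mod 551)
5^512 ≡ 74^2 = 5476 ≡ 517 (mod 551)
550 = 512 + 32 + 4 + 2 in binary powers of 2.
So 5^550 ≡ 517 · 161 · 74 · 25 ≡ 480 (mod 551).
Since 480 ≠ 1, base 5 is a Fermat witness: 551 is composite.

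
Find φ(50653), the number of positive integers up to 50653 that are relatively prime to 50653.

Factor: 50653 = 37^3.
φ(50653) = 37^2·(37−1) = 49284.

49284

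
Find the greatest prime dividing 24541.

24541 = 11 · 2231
2231 = 23 · 97
97 is prime.
So 24541 = 11 · 23 · 97; the largest prime factor is 97.

97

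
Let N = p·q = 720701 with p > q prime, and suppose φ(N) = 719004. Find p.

φ(n) = (p−1)(q−1) = n − (p+q) + 1, so p + q = 720701 − 719004 + 1 = 1698.
p and q are the roots of t² − 1698t + 720701 = 0.
Discriminant: 1698² − 4·720701 = 2883204 − 2882804 = 400; √400 = 20.
q = (1698 − 20)/2 = 839, p = (1698 + 20)/2 = 859.
Check: 839 · 859 = 720701.

859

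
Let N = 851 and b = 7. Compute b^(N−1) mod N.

255

7^1 ≡ 7 (mod 851)
7^2 ≡ 7^2 = 49 ≡ 49 (mod 851)
7^4 ≡ 49^2 = 2401 ≡ 699 (mod 851)
7^8 ≡ 699^2 = 488601 ≡ 127 (mod 851)
7^16 ≡ 127^2 = 16129 ≡ 811 (mod 851)
7^32 ≡ 811^2 = 657721 ≡ 749 (mod 851)
7^64 ≡ 749^2 = 561001 ≡ 192 (mod 851)
7^128 ≡ 192^2 = 36864 ≡ 271 (mod 851)
7^256 ≡ 271^2 = 73441 ≡ 255 (mod 851)
7^512 ≡ 255^2 = 65025 ≡ 349 (mod 851)
850 = 512 + 256 + 64 + 16 + 2 in binary powers of 2.
So 7^850 ≡ 349 · 255 · 192 · 811 · 49 ≡ 255 (mod 851).
Since 255 ≠ 1, base 7 is a Fermat witness: 851 is composite.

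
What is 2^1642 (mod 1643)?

779

2^1 ≡ 2 (mod 1643)
2^2 ≡ 2^2 = 4 ≡ 4 (mod 1643)
2^4 ≡ 4^2 = 16 ≡ 16 (mod 1643)
2^8 ≡ 16^2 = 256 ≡ 256 (mod 1643)
2^16 ≡ 256^2 = 65536 ≡ 1459 (mod 1643)
2^32 ≡ 1459^2 = 2128681 ≡ 996 (mod 1643)
2^64 ≡ 996^2 = 992016 ≡ 1287 (mod 1643)
2^128 ≡ 1287^2 = 1656369 ≡ 225 (mod 1643)
2^256 ≡ 225^2 = 50625 ≡ 1335 (mod 1643)
2^512 ≡ 1335^2 = 1782225 ≡ 1213 (mod 1643)
2^1024 ≡ 1213^2 = 1471369 ≡ 884 (mod 1643)
1642 = 1024 + 512 + 64 + 32 + 8 + 2 in binary powers of 2.
So 2^1642 ≡ 884 · 1213 · 1287 · 996 · 256 · 4 ≡ 779 (mod 1643).
Since 779 ≠ 1, base 2 is a Fermat witness: 1643 is composite.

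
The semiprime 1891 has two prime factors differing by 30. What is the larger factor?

61

Since p = q + 30, we have 1891 = q(q + 30), so q² + 30q − 1891 = 0.
Discriminant: 30² + 4·1891 = 900 + 7564 = 8464; √8464 = 92.
q = (−30 + 92)/2 = 31, and p = q + 30 = 61.
Check: 31 · 61 = 1891.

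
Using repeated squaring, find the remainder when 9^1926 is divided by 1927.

286

9^1 ≡ 9 (mod 1927)
9^2 ≡ 9^2 = 81 ≡ 81 (mod 1927)
9^4 ≡ 81^2 = 6561 ≡ 780 (mod 1927)
9^8 ≡ 780^2 = 608400 ≡ 1395 (mod 1927)
9^16 ≡ 1395^2 = 1946025 ≡ 1682 (mod 1927)
9^32 ≡ 1682^2 = 2829124 ≡ 288 (mod 1927)
9^64 ≡ 288^2 = 82944 ≡ 83 (mod 1927)
9^128 ≡ 83^2 = 6889 ≡ 1108 (mod 1927)
9^256 ≡ 1108^2 = 1227664 ≡ 165 (mod 1927)
9^512 ≡ 165^2 = 27225 ≡ 247 (mod 1927)
9^1024 ≡ 247^2 = 61009 ≡ 1272 (mod 1927)
1926 = 1024 + 512 + 256 + 128 + 4 + 2 in binary powers of 2.
So 9^1926 ≡ 1272 · 247 · 165 · 1108 · 780 · 81 ≡ 286 (mod 1927).
Since 286 ≠ 1, base 9 is a Fermat witness: 1927 is composite.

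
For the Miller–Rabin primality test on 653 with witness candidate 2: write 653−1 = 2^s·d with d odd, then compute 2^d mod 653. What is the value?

653 − 1 = 652 = 2^2 · 163, so d = 163.
2^1 ≡ 2 (mod 653)
2^2 ≡ 2^2 = 4 ≡ 4 (mod 653)
2^4 ≡ 4^2 = 16 ≡ 16 (mod 653)
2^8 ≡ 16^2 = 256 ≡ 256 (mod 653)
2^16 ≡ 256^2 = 65536 ≡ 236 (mod 653)
2^32 ≡ 236^2 = 55696 ≡ 191 (mod 653)
2^64 ≡ 191^2 = 36481 ≡ 566 (mod 653)
2^128 ≡ 566^2 = 320356 ≡ 386 (mod 653)
163 = 128 + 32 + 2 + 1 in binary powers of 2.
So 2^163 ≡ 386 · 191 · 4 · 2 ≡ 149 (mod 653).
Squaring chain: 149 → 652; reaches −1, so base 2 does not prove 653 composite.

149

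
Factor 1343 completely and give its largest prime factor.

1343 = 17 · 79
79 is prime.
So 1343 = 17 · 79; the largest prime factor is 79.

79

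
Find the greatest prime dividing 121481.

121481 = 29 · 4189
4189 = 59 · 71
71 is prime.
So 121481 = 29 · 59 · 71; the largest prime factor is 71.

71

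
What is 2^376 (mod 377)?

2^1 ≡ 2 (mod 377)
2^2 ≡ 2^2 = 4 ≡ 4 (mod 377)
2^4 ≡ 4^2 = 16 ≡ 16 (mod 377)
2^8 ≡ 16^2 = 256 ≡ 256 (mod 377)
2^16 ≡ 256^2 = 65536 ≡ 315 (mod 377)
2^32 ≡ 315^2 = 99225 ≡ 74 (mod 377)
2^64 ≡ 74^2 = 5476 ≡ 198 (mod 377)
2^128 ≡ 198^2 = 39204 ≡ 373 (mod 377)
2^256 ≡ 373^2 = 139129 ≡ 16 (mod 377)
376 = 256 + 64 + 32 + 16 + 8 in binary powers of 2.
So 2^376 ≡ 16 · 198 · 74 · 315 · 256 ≡ 94 (mod 377).
Since 94 ≠ 1, base 2 is a Fermat witness: 377 is composite.

94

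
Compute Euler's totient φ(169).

Factor: 169 = 13^2.
φ(169) = 13^1·(13−1) = 156.

156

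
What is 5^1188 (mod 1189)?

5^1 ≡ 5 (mod 1189)
5^2 ≡ 5^2 = 25 ≡ 25 (mod 1189)
5^4 ≡ 25^2 = 625 ≡ 625 (mod 1189)
5^8 ≡ 625^2 = 390625 ≡ 633 (mod 1189)
5^16 ≡ 633^2 = 400689 ≡ 1185 (mod 1189)
5^32 ≡ 1185^2 = 1404225 ≡ 16 (mod 1189)
5^64 ≡ 16^2 = 256 ≡ 256 (mod 1189)
5^128 ≡ 256^2 = 65536 ≡ 141 (mod 1189)
5^256 ≡ 141^2 = 19881 ≡ 857 (mod 1189)
5^512 ≡ 857^2 = 734449 ≡ 836 (mod 1189)
5^1024 ≡ 836^2 = 698896 ≡ 953 (mod 1189)
1188 = 1024 + 128 + 32 + 4 in binary powers of 2.
So 5^1188 ≡ 953 · 141 · 16 · 625 ≡ 674 (mod 1189).
Since 674 ≠ 1, base 5 is a Fermat witness: 1189 is composite.

674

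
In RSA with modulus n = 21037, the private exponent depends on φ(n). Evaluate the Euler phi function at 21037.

Factor: 21037 = 109 · 193.
φ(21037) = (109−1) · (193−1) = 108 · 192 = 20736.

20736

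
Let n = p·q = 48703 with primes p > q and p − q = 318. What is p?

Since p = q + 318, we have 48703 = q(q + 318), so q² + 318q − 48703 = 0.
Discriminant: 318² + 4·48703 = 101124 + 194812 = 295936; √295936 = 544.
q = (−318 + 544)/2 = 113, and p = q + 318 = 431.
Check: 113 · 431 = 48703.

431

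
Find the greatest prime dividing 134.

134 = 2 · 67
67 is prime.
So 134 = 2 · 67; the largest prime factor is 67.

67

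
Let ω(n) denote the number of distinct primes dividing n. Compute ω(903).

903 = 3 · 301
301 = 7 · 43
903 = 3 · 7 · 43, which has 3 distinct prime factors.

3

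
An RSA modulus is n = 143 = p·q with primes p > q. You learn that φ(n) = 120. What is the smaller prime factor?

11

φ(n) = (p−1)(q−1) = n − (p+q) + 1, so p + q = 143 − 120 + 1 = 24.
p and q are the roots of t² − 24t + 143 = 0.
Discriminant: 24² − 4·143 = 576 − 572 = 4; √4 = 2.
q = (24 − 2)/2 = 11, p = (24 + 2)/2 = 13.
Check: 11 · 13 = 143.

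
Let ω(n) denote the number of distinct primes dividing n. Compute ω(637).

637 = 7^2 · 13
637 = 7^2 · 13, which has 2 distinct prime factors.

2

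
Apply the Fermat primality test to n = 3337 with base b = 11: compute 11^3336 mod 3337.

1352

11^1 ≡ 11 (mod 3337)
11^2 ≡ 11^2 = 121 ≡ 121 (mod 3337)
11^4 ≡ 121^2 = 14641 ≡ 1293 (mod 3337)
11^8 ≡ 1293^2 = 1671849 ≡ 12 (mod 3337)
11^16 ≡ 12^2 = 144 ≡ 144 (mod 3337)
11^32 ≡ 144^2 = 20736 ≡ 714 (mod 3337)
11^64 ≡ 714^2 = 509796 ≡ 2572 (mod 3337)
11^128 ≡ 2572^2 = 6615184 ≡ 1250 (mod 3337)
11^256 ≡ 1250^2 = 1562500 ≡ 784 (mod 3337)
11^512 ≡ 784^2 = 614656 ≡ 648 (mod 3337)
11^1024 ≡ 648^2 = 419904 ≡ 2779 (mod 3337)
11^2048 ≡ 2779^2 = 7722841 ≡ 1023 (mod 3337)
3336 = 2048 + 1024 + 256 + 8 in binary powers of 2.
So 11^3336 ≡ 1023 · 2779 · 784 · 12 ≡ 1352 (mod 3337).
Since 1352 ≠ 1, base 11 is a Fermat witness: 3337 is composite.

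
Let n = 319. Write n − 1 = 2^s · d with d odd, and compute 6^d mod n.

319 − 1 = 318 = 2^1 · 159, so d = 159.
6^1 ≡ 6 (mod 319)
6^2 ≡ 6^2 = 36 ≡ 36 (mod 319)
6^4 ≡ 36^2 = 1296 ≡ 20 (mod 319)
6^8 ≡ 20^2 = 400 ≡ 81 (mod 319)
6^16 ≡ 81^2 = 6561 ≡ 181 (mod 319)
6^32 ≡ 181^2 = 32761 ≡ 223 (mod 319)
6^64 ≡ 223^2 = 49729 ≡ 284 (mod 319)
6^128 ≡ 284^2 = 80656 ≡ 268 (mod 319)
159 = 128 + 16 + 8 + 4 + 2 + 1 in binary powers of 2.
So 6^159 ≡ 268 · 181 · 81 · 20 · 36 · 6 ≡ 178 (mod 319).
Squaring chain: 178; never reaches −1, so base 6 is a Miller–Rabin witness that 319 is composite.

178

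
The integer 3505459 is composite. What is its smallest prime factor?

41

3505459 is odd.
Digit sum 31, not divisible by 3.
Ends in 9: not divisible by 5.
7: 3505459 = 7·500779 + 6
11: 3505459 = 11·318678 + 1
13: 3505459 = 13·269650 + 9
17: 3505459 = 17·206203 + 8
19: 3505459 = 19·184497 + 16
23: 3505459 = 23·152411 + 6
29: 3505459 = 29·120877 + 26
31: 3505459 = 31·113079 + 10
37: 3505459 = 37·94742 + 5
41: 3505459 = 41·85499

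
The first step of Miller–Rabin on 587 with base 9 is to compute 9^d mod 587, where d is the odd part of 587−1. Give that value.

587 − 1 = 586 = 2^1 · 293, so d = 293.
9^1 ≡ 9 (mod 587)
9^2 ≡ 9^2 = 81 ≡ 81 (mod 587)
9^4 ≡ 81^2 = 6561 ≡ 104 (mod 587)
9^8 ≡ 104^2 = 10816 ≡ 250 (mod 587)
9^16 ≡ 250^2 = 62500 ≡ 278 (mod 587)
9^32 ≡ 278^2 = 77284 ≡ 387 (mod 587)
9^64 ≡ 387^2 = 149769 ≡ 84 (mod 587)
9^128 ≡ 84^2 = 7056 ≡ 12 (mod 587)
9^256 ≡ 12^2 = 144 ≡ 144 (mod 587)
293 = 256 + 32 + 4 + 1 in binary powers of 2.
So 9^293 ≡ 144 · 387 · 104 · 9 ≡ 1 (mod 587).
Since 9^d ≡ 1 (mod 587), base 9 does not prove 587 composite.

1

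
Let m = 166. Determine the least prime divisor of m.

2

166 is even: 2 divides it.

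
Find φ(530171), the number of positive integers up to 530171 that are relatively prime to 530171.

506880

Factor: 530171 = 41 · 67 · 193.
φ(530171) = (41−1) · (67−1) · (193−1) = 40 · 66 · 192 = 506880.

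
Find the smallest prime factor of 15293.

15293 is odd.
Digit sum 20, not divisible by 3.
Ends in 3: not divisible by 5.
7: 15293 = 7·2184 + 5
11: 15293 = 11·1390 + 3
13: 15293 = 13·1176 + 5
17: 15293 = 17·899 + 10
19: 15293 = 19·804 + 17
23: 15293 = 23·664 + 21
29: 15293 = 29·527 + 10
31: 15293 = 31·493 + 10
37: 15293 = 37·413 + 12
41: 15293 = 41·373

41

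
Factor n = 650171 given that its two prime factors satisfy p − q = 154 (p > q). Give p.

887

Since p = q + 154, we have 650171 = q(q + 154), so q² + 154q − 650171 = 0.
Discriminant: 154² + 4·650171 = 23716 + 2600684 = 2624400; √2624400 = 1620.
q = (−154 + 1620)/2 = 733, and p = q + 154 = 887.
Check: 733 · 887 = 650171.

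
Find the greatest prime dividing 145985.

97

145985 = 5 · 29197
29197 = 7 · 4171
4171 = 43 · 97
97 is prime.
So 145985 = 5 · 7 · 43 · 97; the largest prime factor is 97.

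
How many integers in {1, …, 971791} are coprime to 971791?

Factor: 971791 = 61 · 89 · 179.
φ(971791) = (61−1) · (89−1) · (179−1) = 60 · 88 · 178 = 939840.

939840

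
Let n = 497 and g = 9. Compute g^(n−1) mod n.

9^1 ≡ 9 (mod 497)
9^2 ≡ 9^2 = 81 ≡ 81 (mod 497)
9^4 ≡ 81^2 = 6561 ≡ 100 (mod 497)
9^8 ≡ 100^2 = 10000 ≡ 60 (mod 497)
9^16 ≡ 60^2 = 3600 ≡ 121 (mod 497)
9^32 ≡ 121^2 = 14641 ≡ 228 (mod 497)
9^64 ≡ 228^2 = 51984 ≡ 296 (mod 497)
9^128 ≡ 296^2 = 87616 ≡ 144 (mod 497)
9^256 ≡ 144^2 = 20736 ≡ 359 (mod 497)
496 = 256 + 128 + 64 + 32 + 16 in binary powers of 2.
So 9^496 ≡ 359 · 144 · 296 · 228 · 121 ≡ 219 (mod 497).
Since 219 ≠ 1, base 9 is a Fermat witness: 497 is composite.

219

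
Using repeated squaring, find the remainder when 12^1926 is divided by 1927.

12^1 ≡ 12 (mod 1927)
12^2 ≡ 12^2 = 144 ≡ 144 (mod 1927)
12^4 ≡ 144^2 = 20736 ≡ 1466 (mod 1927)
12^8 ≡ 1466^2 = 2149156 ≡ 551 (mod 1927)
12^16 ≡ 551^2 = 303601 ≡ 1062 (mod 1927)
12^32 ≡ 1062^2 = 1127844 ≡ 549 (mod 1927)
12^64 ≡ 549^2 = 301401 ≡ 789 (mod 1927)
12^128 ≡ 789^2 = 622521 ≡ 100 (mod 1927)
12^256 ≡ 100^2 = 10000 ≡ 365 (mod 1927)
12^512 ≡ 365^2 = 133225 ≡ 262 (mod 1927)
12^1024 ≡ 262^2 = 68644 ≡ 1199 (mod 1927)
1926 = 1024 + 512 + 256 + 128 + 4 + 2 in binary powers of 2.
So 12^1926 ≡ 1199 · 262 · 365 · 100 · 1466 · 144 ≡ 1840 (mod 1927).
Since 1840 ≠ 1, base 12 is a Fermat witness: 1927 is composite.

1840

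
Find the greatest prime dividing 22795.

97

22795 = 5 · 4559
4559 = 47 · 97
97 is prime.
So 22795 = 5 · 47 · 97; the largest prime factor is 97.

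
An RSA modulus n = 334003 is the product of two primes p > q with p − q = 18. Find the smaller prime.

Since p = q + 18, we have 334003 = q(q + 18), so q² + 18q − 334003 = 0.
Discriminant: 18² + 4·334003 = 324 + 1336012 = 1336336; √1336336 = 1156.
q = (−18 + 1156)/2 = 569, and p = q + 18 = 587.
Check: 569 · 587 = 334003.

569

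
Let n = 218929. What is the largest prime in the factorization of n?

97

218929 = 37 · 5917
5917 = 61 · 97
97 is prime.
So 218929 = 37 · 61 · 97; the largest prime factor is 97.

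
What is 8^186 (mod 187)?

47

8^1 ≡ 8 (mod 187)
8^2 ≡ 8^2 = 64 ≡ 64 (mod 187)
8^4 ≡ 64^2 = 4096 ≡ 169 (mod 187)
8^8 ≡ 169^2 = 28561 ≡ 137 (mod 187)
8^16 ≡ 137^2 = 18769 ≡ 69 (mod 187)
8^32 ≡ 69^2 = 4761 ≡ 86 (mod 187)
8^64 ≡ 86^2 = 7396 ≡ 103 (mod 187)
8^128 ≡ 103^2 = 10609 ≡ 137 (mod 187)
186 = 128 + 32 + 16 + 8 + 2 in binary powers of 2.
So 8^186 ≡ 137 · 86 · 69 · 137 · 64 ≡ 47 (mod 187).
Since 47 ≠ 1, base 8 is a Fermat witness: 187 is composite.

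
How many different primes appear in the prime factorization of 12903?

12903 = 3 · 4301
4301 = 11 · 391
391 = 17 · 23
12903 = 3 · 11 · 17 · 23, which has 4 distinct prime factors.

4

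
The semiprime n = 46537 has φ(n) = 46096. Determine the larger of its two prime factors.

φ(n) = (p−1)(q−1) = n − (p+q) + 1, so p + q = 46537 − 46096 + 1 = 442.
p and q are the roots of t² − 442t + 46537 = 0.
Discriminant: 442² − 4·46537 = 195364 − 186148 = 9216; √9216 = 96.
q = (442 − 96)/2 = 173, p = (442 + 96)/2 = 269.
Check: 173 · 269 = 46537.

269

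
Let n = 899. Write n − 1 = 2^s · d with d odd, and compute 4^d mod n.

899 − 1 = 898 = 2^1 · 449, so d = 449.
4^1 ≡ 4 (mod 899)
4^2 ≡ 4^2 = 16 ≡ 16 (mod 899)
4^4 ≡ 16^2 = 256 ≡ 256 (mod 899)
4^8 ≡ 256^2 = 65536 ≡ 808 (mod 899)
4^16 ≡ 808^2 = 652864 ≡ 190 (mod 899)
4^32 ≡ 190^2 = 36100 ≡ 140 (mod 899)
4^64 ≡ 140^2 = 19600 ≡ 721 (mod 899)
4^128 ≡ 721^2 = 519841 ≡ 219 (mod 899)
4^256 ≡ 219^2 = 47961 ≡ 314 (mod 899)
449 = 256 + 128 + 64 + 1 in binary powers of 2.
So 4^449 ≡ 314 · 219 · 721 · 4 ≡ 845 (mod 899).
Squaring chain: 845; never reaches −1, so base 4 is a Miller–Rabin witness that 899 is composite.

845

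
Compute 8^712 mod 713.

8^1 ≡ 8 (mod 713)
8^2 ≡ 8^2 = 64 ≡ 64 (mod 713)
8^4 ≡ 64^2 = 4096 ≡ 531 (mod 713)
8^8 ≡ 531^2 = 281961 ≡ 326 (mod 713)
8^16 ≡ 326^2 = 106276 ≡ 39 (mod 713)
8^32 ≡ 39^2 = 1521 ≡ 95 (mod 713)
8^64 ≡ 95^2 = 9025 ≡ 469 (mod 713)
8^128 ≡ 469^2 = 219961 ≡ 357 (mod 713)
8^256 ≡ 357^2 = 127449 ≡ 535 (mod 713)
8^512 ≡ 535^2 = 286225 ≡ 312 (mod 713)
712 = 512 + 128 + 64 + 8 in binary powers of 2.
So 8^712 ≡ 312 · 357 · 469 · 326 ≡ 188 (mod 713).
Since 188 ≠ 1, base 8 is a Fermat witness: 713 is composite.

188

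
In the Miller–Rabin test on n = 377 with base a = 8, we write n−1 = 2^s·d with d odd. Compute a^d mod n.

31

377 − 1 = 376 = 2^3 · 47, so d = 47.
8^1 ≡ 8 (mod 377)
8^2 ≡ 8^2 = 64 ≡ 64 (mod 377)
8^4 ≡ 64^2 = 4096 ≡ 326 (mod 377)
8^8 ≡ 326^2 = 106276 ≡ 339 (mod 377)
8^16 ≡ 339^2 = 114921 ≡ 313 (mod 377)
8^32 ≡ 313^2 = 97969 ≡ 326 (mod 377)
47 = 32 + 8 + 4 + 2 + 1 in binary powers of 2.
So 8^47 ≡ 326 · 339 · 326 · 64 · 8 ≡ 31 (mod 377).
Squaring chain: 31 → 207 → 248; never reaches −1, so base 8 is a Miller–Rabin witness that 377 is composite.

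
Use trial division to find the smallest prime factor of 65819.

65819 is odd.
Digit sum 29, not divisible by 3.
Ends in 9: not divisible by 5.
7: 65819 = 7·9402 + 5
11: 65819 = 11·5983 + 6
13: 65819 = 13·5063

13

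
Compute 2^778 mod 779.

2^1 ≡ 2 (mod 779)
2^2 ≡ 2^2 = 4 ≡ 4 (mod 779)
2^4 ≡ 4^2 = 16 ≡ 16 (mod 779)
2^8 ≡ 16^2 = 256 ≡ 256 (mod 779)
2^16 ≡ 256^2 = 65536 ≡ 100 (mod 779)
2^32 ≡ 100^2 = 10000 ≡ 652 (mod 779)
2^64 ≡ 652^2 = 425104 ≡ 549 (mod 779)
2^128 ≡ 549^2 = 301401 ≡ 707 (mod 779)
2^256 ≡ 707^2 = 499849 ≡ 510 (mod 779)
2^512 ≡ 510^2 = 260100 ≡ 693 (mod 779)
778 = 512 + 256 + 8 + 2 in binary powers of 2.
So 2^778 ≡ 693 · 510 · 256 · 4 ≡ 605 (mod 779).
Since 605 ≠ 1, base 2 is a Fermat witness: 779 is composite.

605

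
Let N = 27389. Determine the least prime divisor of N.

61

27389 is odd.
Digit sum 29, not divisible by 3.
Ends in 9: not divisible by 5.
7: 27389 = 7·3912 + 5
11: 27389 = 11·2489 + 10
13: 27389 = 13·2106 + 11
17: 27389 = 17·1611 + 2
19: 27389 = 19·1441 + 10
23: 27389 = 23·1190 + 19
29: 27389 = 29·944 + 13
31: 27389 = 31·883 + 16
37: 27389 = 37·740 + 9
41: 27389 = 41·668 + 1
43: 27389 = 43·636 + 41
47: 27389 = 47·582 + 35
53: 27389 = 53·516 + 41
59: 27389 = 59·464 + 13
61: 27389 = 61·449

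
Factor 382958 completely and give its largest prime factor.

73

382958 = 2 · 191479
191479 = 43 · 4453
4453 = 61 · 73
73 is prime.
So 382958 = 2 · 43 · 61 · 73; the largest prime factor is 73.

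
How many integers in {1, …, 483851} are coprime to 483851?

Factor: 483851 = 23 · 109 · 193.
φ(483851) = (23−1) · (109−1) · (193−1) = 22 · 108 · 192 = 456192.

456192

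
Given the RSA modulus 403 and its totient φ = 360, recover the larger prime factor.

φ(n) = (p−1)(q−1) = n − (p+q) + 1, so p + q = 403 − 360 + 1 = 44.
p and q are the roots of t² − 44t + 403 = 0.
Discriminant: 44² − 4·403 = 1936 − 1612 = 324; √324 = 18.
q = (44 − 18)/2 = 13, p = (44 + 18)/2 = 31.
Check: 13 · 31 = 403.

31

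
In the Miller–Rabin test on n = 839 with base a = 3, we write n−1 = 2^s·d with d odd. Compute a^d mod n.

839 − 1 = 838 = 2^1 · 419, so d = 419.
3^1 ≡ 3 (mod 839)
3^2 ≡ 3^2 = 9 ≡ 9 (mod 839)
3^4 ≡ 9^2 = 81 ≡ 81 (mod 839)
3^8 ≡ 81^2 = 6561 ≡ 688 (mod 839)
3^16 ≡ 688^2 = 473344 ≡ 148 (mod 839)
3^32 ≡ 148^2 = 21904 ≡ 90 (mod 839)
3^64 ≡ 90^2 = 8100 ≡ 549 (mod 839)
3^128 ≡ 549^2 = 301401 ≡ 200 (mod 839)
3^256 ≡ 200^2 = 40000 ≡ 567 (mod 839)
419 = 256 + 128 + 32 + 2 + 1 in binary powers of 2.
So 3^419 ≡ 567 · 200 · 90 · 9 · 3 ≡ 1 (mod 839).
Since 3^d ≡ 1 (mod 839), base 3 does not prove 839 composite.

1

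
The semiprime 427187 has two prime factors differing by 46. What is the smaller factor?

631

Since p = q + 46, we have 427187 = q(q + 46), so q² + 46q − 427187 = 0.
Discriminant: 46² + 4·427187 = 2116 + 1708748 = 1710864; √1710864 = 1308.
q = (−46 + 1308)/2 = 631, and p = q + 46 = 677.
Check: 631 · 677 = 427187.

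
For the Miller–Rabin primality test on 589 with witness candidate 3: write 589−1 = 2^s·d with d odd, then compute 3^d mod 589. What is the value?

589 − 1 = 588 = 2^2 · 147, so d = 147.
3^1 ≡ 3 (mod 589)
3^2 ≡ 3^2 = 9 ≡ 9 (mod 589)
3^4 ≡ 9^2 = 81 ≡ 81 (mod 589)
3^8 ≡ 81^2 = 6561 ≡ 82 (mod 589)
3^16 ≡ 82^2 = 6724 ≡ 245 (mod 589)
3^32 ≡ 245^2 = 60025 ≡ 536 (mod 589)
3^64 ≡ 536^2 = 287296 ≡ 453 (mod 589)
3^128 ≡ 453^2 = 205209 ≡ 237 (mod 589)
147 = 128 + 16 + 2 + 1 in binary powers of 2.
So 3^147 ≡ 237 · 245 · 9 · 3 ≡ 426 (mod 589).
Squaring chain: 426 → 64; never reaches −1, so base 3 is a Miller–Rabin witness that 589 is composite.

426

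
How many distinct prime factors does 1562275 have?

5

1562275 = 5^2 · 62491
62491 = 11 · 5681
5681 = 13 · 437
437 = 19 · 23
1562275 = 5^2 · 11 · 13 · 19 · 23, which has 5 distinct prime factors.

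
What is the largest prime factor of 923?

923 = 13 · 71
71 is prime.
So 923 = 13 · 71; the largest prime factor is 71.

71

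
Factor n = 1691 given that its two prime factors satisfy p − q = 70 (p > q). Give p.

89

Since p = q + 70, we have 1691 = q(q + 70), so q² + 70q − 1691 = 0.
Discriminant: 70² + 4·1691 = 4900 + 6764 = 11664; √11664 = 108.
q = (−70 + 108)/2 = 19, and p = q + 70 = 89.
Check: 19 · 89 = 1691.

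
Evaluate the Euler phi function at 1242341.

1198080

Factor: 1242341 = 41 · 157 · 193.
φ(1242341) = (41−1) · (157−1) · (193−1) = 40 · 156 · 192 = 1198080.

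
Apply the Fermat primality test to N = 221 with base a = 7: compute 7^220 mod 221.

7^1 ≡ 7 (mod 221)
7^2 ≡ 7^2 = 49 ≡ 49 (mod 221)
7^4 ≡ 49^2 = 2401 ≡ 191 (mod 221)
7^8 ≡ 191^2 = 36481 ≡ 16 (mod 221)
7^16 ≡ 16^2 = 256 ≡ 35 (mod 221)
7^32 ≡ 35^2 = 1225 ≡ 120 (mod 221)
7^64 ≡ 120^2 = 14400 ≡ 35 (mod 221)
7^128 ≡ 35^2 = 1225 ≡ 120 (mod 221)
220 = 128 + 64 + 16 + 8 + 4 in binary powers of 2.
So 7^220 ≡ 120 · 35 · 35 · 16 · 191 ≡ 217 (mod 221).
Since 217 ≠ 1, base 7 is a Fermat witness: 221 is composite.

217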